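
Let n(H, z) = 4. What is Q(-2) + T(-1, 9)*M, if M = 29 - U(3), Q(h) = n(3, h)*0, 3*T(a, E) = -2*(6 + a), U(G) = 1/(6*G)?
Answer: -2605/27 ≈ -96.481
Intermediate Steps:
U(G) = 1/(6*G)
T(a, E) = -4 - 2*a/3 (T(a, E) = (-2*(6 + a))/3 = (-12 - 2*a)/3 = -4 - 2*a/3)
Q(h) = 0 (Q(h) = 4*0 = 0)
M = 521/18 (M = 29 - 1/(6*3) = 29 - 1*1/18 = 29 - 1/18 = 521/18 ≈ 28.944)
Q(-2) + T(-1, 9)*M = 0 + (-4 - 2/3*(-1))*(521/18) = 0 + (-4 + 2/3)*(521/18) = 0 - 10/3*521/18 = 0 - 2605/27 = -2605/27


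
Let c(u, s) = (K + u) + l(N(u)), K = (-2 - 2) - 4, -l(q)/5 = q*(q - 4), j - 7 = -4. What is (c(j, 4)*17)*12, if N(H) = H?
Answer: 2040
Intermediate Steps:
j = 3 (j = 7 - 4 = 3)
l(q) = -5*q*(-4 + q) (l(q) = -5*q*(q - 4) = -5*q*(-4 + q))
K = -8 (K = -4 - 4 = -8)
c(u, s) = -8 + u + 5*u*(4 - u) (c(u, s) = (-8 + u) + 5*u*(4 - u) = -8 + u + 5*u*(4 - u))
(c(j, 4)*17)*12 = ((-8 + 3 - 5*3*(-4 + 3))*17)*12 = ((-8 + 3 - 5*3*(-1))*17)*12 = ((-8 + 3 + 15)*17)*12 = (10*17)*12 = 170*12 = 2040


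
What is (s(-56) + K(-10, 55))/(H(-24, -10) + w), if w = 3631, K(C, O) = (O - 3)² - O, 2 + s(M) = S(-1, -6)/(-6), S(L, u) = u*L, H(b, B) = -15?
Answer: 1323/1808 ≈ 0.73175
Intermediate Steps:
S(L, u) = L*u
s(M) = -3 (s(M) = -2 - 1*(-6)/(-6) = -2 + 6*(-⅙) = -2 - 1 = -3)
K(C, O) = (-3 + O)² - O
(s(-56) + K(-10, 55))/(H(-24, -10) + w) = (-3 + ((-3 + 55)² - 1*55))/(-15 + 3631) = (-3 + (52² - 55))/3616 = (-3 + (2704 - 55))*(1/3616) = (-3 + 2649)*(1/3616) = 2646*(1/3616) = 1323/1808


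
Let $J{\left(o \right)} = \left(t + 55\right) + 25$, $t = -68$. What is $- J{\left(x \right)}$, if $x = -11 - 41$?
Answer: $-12$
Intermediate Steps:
$x = -52$
$J{\left(o \right)} = 12$ ($J{\left(o \right)} = \left(-68 + 55\right) + 25 = -13 + 25 = 12$)
$- J{\left(x \right)} = \left(-1\right) 12 = -12$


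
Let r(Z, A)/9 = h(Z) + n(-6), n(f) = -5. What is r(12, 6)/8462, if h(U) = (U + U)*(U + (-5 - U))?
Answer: -1125/8462 ≈ -0.13295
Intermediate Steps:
h(U) = -10*U (h(U) = (2*U)*(-5) = -10*U)
r(Z, A) = -45 - 90*Z (r(Z, A) = 9*(-10*Z - 5) = 9*(-5 - 10*Z) = -45 - 90*Z)
r(12, 6)/8462 = (-45 - 90*12)/8462 = (-45 - 1080)*(1/8462) = -1125*1/8462 = -1125/8462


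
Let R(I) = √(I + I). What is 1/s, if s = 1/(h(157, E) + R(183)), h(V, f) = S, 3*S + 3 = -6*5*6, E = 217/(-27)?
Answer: -61 + √366 ≈ -41.869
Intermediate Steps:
E = -217/27 (E = 217*(-1/27) = -217/27 ≈ -8.0370)
R(I) = √2*√I (R(I) = √(2*I) = √2*√I)
S = -61 (S = -1 + (-6*5*6)/3 = -1 + (-30*6)/3 = -1 + (⅓)*(-180) = -1 - 60 = -61)
h(V, f) = -61
s = 1/(-61 + √366) (s = 1/(-61 + √2*√183) = 1/(-61 + √366) ≈ -0.023884)
1/s = 1/(-1/55 - √366/3355)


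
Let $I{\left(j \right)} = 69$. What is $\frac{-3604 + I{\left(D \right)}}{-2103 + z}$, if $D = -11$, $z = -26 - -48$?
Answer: $\frac{3535}{2081} \approx 1.6987$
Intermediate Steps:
$z = 22$ ($z = -26 + 48 = 22$)
$\frac{-3604 + I{\left(D \right)}}{-2103 + z} = \frac{-3604 + 69}{-2103 + 22} = - \frac{3535}{-2081} = \left(-3535\right) \left(- \frac{1}{2081}\right) = \frac{3535}{2081}$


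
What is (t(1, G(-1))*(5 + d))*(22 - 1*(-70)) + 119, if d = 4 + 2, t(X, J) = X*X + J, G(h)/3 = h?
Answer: -1905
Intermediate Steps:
G(h) = 3*h
t(X, J) = J + X² (t(X, J) = X² + J = J + X²)
d = 6
(t(1, G(-1))*(5 + d))*(22 - 1*(-70)) + 119 = ((3*(-1) + 1²)*(5 + 6))*(22 - 1*(-70)) + 119 = ((-3 + 1)*11)*(22 + 70) + 119 = -2*11*92 + 119 = -22*92 + 119 = -2024 + 119 = -1905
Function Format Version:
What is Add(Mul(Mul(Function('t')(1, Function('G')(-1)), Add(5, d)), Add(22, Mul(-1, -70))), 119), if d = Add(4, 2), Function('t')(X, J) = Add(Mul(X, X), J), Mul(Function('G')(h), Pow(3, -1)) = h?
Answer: -1905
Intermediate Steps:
Function('G')(h) = Mul(3, h)
Function('t')(X, J) = Add(J, Pow(X, 2)) (Function('t')(X, J) = Add(Pow(X, 2), J) = Add(J, Pow(X, 2)))
d = 6
Add(Mul(Mul(Function('t')(1, Function('G')(-1)), Add(5, d)), Add(22, Mul(-1, -70))), 119) = Add(Mul(Mul(Add(Mul(3, -1), Pow(1, 2)), Add(5, 6)), Add(22, Mul(-1, -70))), 119) = Add(Mul(Mul(Add(-3, 1), 11), Add(22, 70)), 119) = Add(Mul(Mul(-2, 11), 92), 119) = Add(Mul(-22, 92), 119) = Add(-2024, 119) = -1905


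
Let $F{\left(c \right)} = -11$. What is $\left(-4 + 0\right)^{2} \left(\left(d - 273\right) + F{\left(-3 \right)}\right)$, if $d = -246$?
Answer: $-8480$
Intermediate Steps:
$\left(-4 + 0\right)^{2} \left(\left(d - 273\right) + F{\left(-3 \right)}\right) = \left(-4 + 0\right)^{2} \left(\left(-246 - 273\right) - 11\right) = \left(-4\right)^{2} \left(-519 - 11\right) = 16 \left(-530\right) = -8480$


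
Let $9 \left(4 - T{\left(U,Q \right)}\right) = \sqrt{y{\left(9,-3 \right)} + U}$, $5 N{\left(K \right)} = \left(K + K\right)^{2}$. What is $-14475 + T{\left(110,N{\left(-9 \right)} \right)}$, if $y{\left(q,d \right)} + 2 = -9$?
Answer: $-14471 - \frac{\sqrt{11}}{3} \approx -14472.0$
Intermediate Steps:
$y{\left(q,d \right)} = -11$ ($y{\left(q,d \right)} = -2 - 9 = -11$)
$N{\left(K \right)} = \frac{4 K^{2}}{5}$ ($N{\left(K \right)} = \frac{\left(K + K\right)^{2}}{5} = \frac{\left(2 K\right)^{2}}{5} = \frac{4 K^{2}}{5}$)
$T{\left(U,Q \right)} = 4 - \frac{\sqrt{-11 + U}}{9}$
$-14475 + T{\left(110,N{\left(-9 \right)} \right)} = -14475 + \left(4 - \frac{\sqrt{-11 + 110}}{9}\right) = -14475 + \left(4 - \frac{\sqrt{99}}{9}\right) = -14475 + \left(4 - \frac{3 \sqrt{11}}{9}\right) = -14475 + \left(4 - \frac{\sqrt{11}}{3}\right) = -14471 - \frac{\sqrt{11}}{3}$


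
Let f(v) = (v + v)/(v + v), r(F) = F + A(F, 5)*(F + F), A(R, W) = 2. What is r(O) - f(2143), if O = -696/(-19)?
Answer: 3461/19 ≈ 182.16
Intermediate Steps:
O = 696/19 (O = -696*(-1/19) = 696/19 ≈ 36.632)
r(F) = 5*F (r(F) = F + 2*(F + F) = F + 2*(2*F) = F + 4*F = 5*F)
f(v) = 1 (f(v) = (2*v)/((2*v)) = (2*v)*(1/(2*v)) = 1)
r(O) - f(2143) = 5*(696/19) - 1*1 = 3480/19 - 1 = 3461/19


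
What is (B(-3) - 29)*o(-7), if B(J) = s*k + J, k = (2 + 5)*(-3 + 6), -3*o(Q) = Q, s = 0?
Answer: -224/3 ≈ -74.667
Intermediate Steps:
o(Q) = -Q/3
k = 21 (k = 7*3 = 21)
B(J) = J (B(J) = 0*21 + J = 0 + J = J)
(B(-3) - 29)*o(-7) = (-3 - 29)*(-⅓*(-7)) = -32*7/3 = -224/3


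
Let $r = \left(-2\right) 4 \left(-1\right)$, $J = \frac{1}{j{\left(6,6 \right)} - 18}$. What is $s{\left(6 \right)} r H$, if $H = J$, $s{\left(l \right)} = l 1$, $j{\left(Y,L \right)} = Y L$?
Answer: $\frac{8}{3} \approx 2.6667$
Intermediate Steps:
$j{\left(Y,L \right)} = L Y$
$s{\left(l \right)} = l$
$J = \frac{1}{18}$ ($J = \frac{1}{6 \cdot 6 - 18} = \frac{1}{36 - 18} = \frac{1}{18} \approx 0.055556$)
$H = \frac{1}{18} \approx 0.055556$
$r = 8$ ($r = \left(-8\right) \left(-1\right) = 8$)
$s{\left(6 \right)} r H = 6 \cdot 8 \cdot \frac{1}{18} = 48 \cdot \frac{1}{18} = \frac{8}{3}$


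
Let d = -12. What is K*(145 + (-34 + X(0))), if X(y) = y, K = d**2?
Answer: 15984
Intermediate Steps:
K = 144 (K = (-12)**2 = 144)
K*(145 + (-34 + X(0))) = 144*(145 + (-34 + 0)) = 144*(145 - 34) = 144*111 = 15984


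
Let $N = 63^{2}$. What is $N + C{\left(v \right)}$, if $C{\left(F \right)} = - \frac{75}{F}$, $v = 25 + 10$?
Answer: $\frac{27768}{7} \approx 3966.9$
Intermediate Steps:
$v = 35$
$N = 3969$
$N + C{\left(v \right)} = 3969 - \frac{75}{35} = 3969 - \frac{15}{7} = \frac{27768}{7}$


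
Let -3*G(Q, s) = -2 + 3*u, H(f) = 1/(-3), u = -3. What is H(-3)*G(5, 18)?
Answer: -11/9 ≈ -1.2222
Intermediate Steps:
H(f) = -⅓
G(Q, s) = 11/3 (G(Q, s) = -(-2 + 3*(-3))/3 = -(-2 - 9)/3 = -⅓*(-11) = 11/3)
H(-3)*G(5, 18) = -⅓*11/3 = -11/9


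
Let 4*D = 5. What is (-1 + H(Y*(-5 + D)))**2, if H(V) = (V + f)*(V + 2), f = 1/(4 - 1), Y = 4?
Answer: 323761/9 ≈ 35973.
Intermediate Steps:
D = 5/4 (D = (1/4)*5 = 5/4 ≈ 1.2500)
f = 1/3 ≈ 0.33333
H(V) = (2 + V)*(1/3 + V) (H(V) = (V + 1/3)*(V + 2) = (1/3 + V)*(2 + V) = (2 + V)*(1/3 + V))
(-1 + H(Y*(-5 + D)))**2 = (-1 + (2/3 + (4*(-5 + 5/4))**2 + 7*(4*(-5 + 5/4))/3))**2 = (-1 + (2/3 + (4*(-15/4))**2 + 7*(4*(-15/4))/3))**2 = (-1 + (2/3 + (-15)**2 + (7/3)*(-15)))**2 = (-1 + (2/3 + 225 - 35))**2 = (-1 + 572/3)**2 = (569/3)**2 = 323761/9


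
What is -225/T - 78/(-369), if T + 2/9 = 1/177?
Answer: 2939683/2829 ≈ 1039.1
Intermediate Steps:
T = -115/531 (T = -2/9 + 1/177 = -115/531 ≈ -0.21657)
-225/T - 78/(-369) = -225/(-115/531) - 78/(-369) = -225*(-531/115) - 78*(-1/369) = 23895/23 + 26/123 = 2939683/2829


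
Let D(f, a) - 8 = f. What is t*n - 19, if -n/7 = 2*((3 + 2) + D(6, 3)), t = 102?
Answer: -27151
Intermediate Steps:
D(f, a) = 8 + f
n = -266 (n = -14*((3 + 2) + (8 + 6)) = -14*(5 + 14) = -14*19 = -7*38 = -266)
t*n - 19 = 102*(-266) - 19 = -27132 - 19 = -27151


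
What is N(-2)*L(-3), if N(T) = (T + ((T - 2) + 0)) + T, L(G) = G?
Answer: 24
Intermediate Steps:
N(T) = -2 + 3*T (N(T) = (T + ((-2 + T) + 0)) + T = (T + (-2 + T)) + T = (-2 + 2*T) + T = -2 + 3*T)
N(-2)*L(-3) = (-2 + 3*(-2))*(-3) = (-2 - 6)*(-3) = -8*(-3) = 24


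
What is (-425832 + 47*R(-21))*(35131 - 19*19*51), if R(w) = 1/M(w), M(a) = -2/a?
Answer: -7111659720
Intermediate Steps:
R(w) = -w/2 (R(w) = 1/(-2/w) = -w/2)
(-425832 + 47*R(-21))*(35131 - 19*19*51) = (-425832 + 47*(-½*(-21)))*(35131 - 19*19*51) = (-425832 + 47*(21/2))*(35131 - 361*51) = (-425832 + 987/2)*(35131 - 18411) = -850677/2*16720 = -7111659720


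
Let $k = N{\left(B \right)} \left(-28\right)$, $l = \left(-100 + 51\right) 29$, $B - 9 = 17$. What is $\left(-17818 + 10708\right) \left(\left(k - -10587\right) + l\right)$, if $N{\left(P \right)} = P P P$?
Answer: $3433859820$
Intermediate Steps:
$B = 26$ ($B = 9 + 17 = 26$)
$l = -1421$ ($l = \left(-49\right) 29 = -1421$)
$N{\left(P \right)} = P^{3}$ ($N{\left(P \right)} = P^{2} P = P^{3}$)
$k = -492128$ ($k = 26^{3} \left(-28\right) = 17576 \left(-28\right) = -492128$)
$\left(-17818 + 10708\right) \left(\left(k - -10587\right) + l\right) = \left(-17818 + 10708\right) \left(\left(-492128 - -10587\right) - 1421\right) = - 7110 \left(\left(-492128 + 10587\right) - 1421\right) = - 7110 \left(-481541 - 1421\right) = \left(-7110\right) \left(-482962\right) = 3433859820$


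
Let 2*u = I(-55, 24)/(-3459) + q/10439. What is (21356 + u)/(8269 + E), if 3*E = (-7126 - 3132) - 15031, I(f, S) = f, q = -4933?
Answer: -771124902805/5801432494 ≈ -132.92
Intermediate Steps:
E = -25289/3 (E = ((-7126 - 3132) - 15031)/3 = (-10258 - 15031)/3 = (⅓)*(-25289) = -25289/3 ≈ -8429.7)
u = -8244551/36108501 (u = (-55/(-3459) - 4933/10439)/2 = (-55*(-1/3459) - 4933*1/10439)/2 = (55/3459 - 4933/10439)/2 = (½)*(-16489102/36108501) = -8244551/36108501 ≈ -0.22833)
(21356 + u)/(8269 + E) = (21356 - 8244551/36108501)/(8269 - 25289/3) = 771124902805/(36108501*(-482/3)) = (771124902805/36108501)*(-3/482) = -771124902805/5801432494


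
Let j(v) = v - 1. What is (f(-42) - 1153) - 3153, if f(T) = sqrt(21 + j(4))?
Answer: -4306 + 2*sqrt(6) ≈ -4301.1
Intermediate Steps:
j(v) = -1 + v
f(T) = 2*sqrt(6) (f(T) = sqrt(21 + (-1 + 4)) = sqrt(21 + 3) = sqrt(24) = 2*sqrt(6))
(f(-42) - 1153) - 3153 = (2*sqrt(6) - 1153) - 3153 = (-1153 + 2*sqrt(6)) - 3153 = -4306 + 2*sqrt(6)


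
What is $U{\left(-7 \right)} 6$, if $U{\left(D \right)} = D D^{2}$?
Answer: $-2058$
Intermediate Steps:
$U{\left(D \right)} = D^{3}$
$U{\left(-7 \right)} 6 = \left(-7\right)^{3} \cdot 6 = \left(-343\right) 6 = -2058$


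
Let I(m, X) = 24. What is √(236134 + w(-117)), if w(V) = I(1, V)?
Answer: √236158 ≈ 485.96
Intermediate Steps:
w(V) = 24
√(236134 + w(-117)) = √(236134 + 24) = √236158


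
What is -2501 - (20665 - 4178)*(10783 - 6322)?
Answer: -73551008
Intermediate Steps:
-2501 - (20665 - 4178)*(10783 - 6322) = -2501 - 16487*4461 = -2501 - 1*73548507 = -2501 - 73548507 = -73551008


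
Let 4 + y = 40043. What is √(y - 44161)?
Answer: 3*I*√458 ≈ 64.203*I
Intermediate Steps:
y = 40039 (y = -4 + 40043 = 40039)
√(y - 44161) = √(40039 - 44161) = √(-4122) = 3*I*√458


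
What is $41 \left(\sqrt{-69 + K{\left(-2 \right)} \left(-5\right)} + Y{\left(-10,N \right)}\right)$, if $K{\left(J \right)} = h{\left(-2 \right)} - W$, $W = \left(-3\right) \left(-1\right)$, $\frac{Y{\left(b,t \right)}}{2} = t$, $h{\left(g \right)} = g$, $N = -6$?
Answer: $-492 + 82 i \sqrt{11} \approx -492.0 + 271.96 i$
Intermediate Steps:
$Y{\left(b,t \right)} = 2 t$
$W = 3$
$K{\left(J \right)} = -5$ ($K{\left(J \right)} = -2 - 3 = -5$)
$41 \left(\sqrt{-69 + K{\left(-2 \right)} \left(-5\right)} + Y{\left(-10,N \right)}\right) = 41 \left(\sqrt{-69 - -25} + 2 \left(-6\right)\right) = 41 \left(\sqrt{-69 + 25} - 12\right) = 41 \left(\sqrt{-44} - 12\right) = 41 \left(2 i \sqrt{11} - 12\right) = 41 \left(-12 + 2 i \sqrt{11}\right) = -492 + 82 i \sqrt{11}$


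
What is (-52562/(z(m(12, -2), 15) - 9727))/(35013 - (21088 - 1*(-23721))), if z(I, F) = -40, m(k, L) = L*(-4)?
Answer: -26281/47838766 ≈ -0.00054937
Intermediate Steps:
m(k, L) = -4*L
(-52562/(z(m(12, -2), 15) - 9727))/(35013 - (21088 - 1*(-23721))) = (-52562/(-40 - 9727))/(35013 - (21088 - 1*(-23721))) = (-52562/(-9767))/(35013 - (21088 + 23721)) = (-52562*(-1/9767))/(35013 - 1*44809) = 52562/(9767*(35013 - 44809)) = (52562/9767)/(-9796) = (52562/9767)*(-1/9796) = -26281/47838766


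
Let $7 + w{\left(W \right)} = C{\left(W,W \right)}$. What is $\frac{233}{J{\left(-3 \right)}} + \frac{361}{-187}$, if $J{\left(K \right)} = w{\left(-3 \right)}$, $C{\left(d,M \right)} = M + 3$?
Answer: $- \frac{46098}{1309} \approx -35.216$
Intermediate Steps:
$C{\left(d,M \right)} = 3 + M$
$w{\left(W \right)} = -4 + W$ ($w{\left(W \right)} = -7 + \left(3 + W\right) = -4 + W$)
$J{\left(K \right)} = -7$ ($J{\left(K \right)} = -4 - 3 = -7$)
$\frac{233}{J{\left(-3 \right)}} + \frac{361}{-187} = \frac{233}{-7} + \frac{361}{-187} = 233 \left(- \frac{1}{7}\right) + 361 \left(- \frac{1}{187}\right) = - \frac{233}{7} - \frac{361}{187} = - \frac{46098}{1309}$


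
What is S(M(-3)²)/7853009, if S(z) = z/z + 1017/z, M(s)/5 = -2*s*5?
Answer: 2613/19632522500 ≈ 1.3310e-7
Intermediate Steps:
M(s) = -50*s (M(s) = 5*(-2*s*5) = 5*(-10*s) = -50*s)
S(z) = 1 + 1017/z
S(M(-3)²)/7853009 = ((1017 + (-50*(-3))²)/((-50*(-3))²))/7853009 = ((1017 + 150²)/(150²))*(1/7853009) = ((1017 + 22500)/22500)*(1/7853009) = ((1/22500)*23517)*(1/7853009) = (2613/2500)*(1/7853009) = 2613/19632522500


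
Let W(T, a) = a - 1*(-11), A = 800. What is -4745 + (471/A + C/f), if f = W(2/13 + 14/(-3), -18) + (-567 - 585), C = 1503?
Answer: -4400220511/927200 ≈ -4745.7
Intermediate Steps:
W(T, a) = 11 + a (W(T, a) = a + 11 = 11 + a)
f = -1159 (f = (11 - 18) + (-567 - 585) = -7 - 1152 = -1159)
-4745 + (471/A + C/f) = -4745 + (471/800 + 1503/(-1159)) = -4745 + (471*(1/800) + 1503*(-1/1159)) = -4745 + (471/800 - 1503/1159) = -4745 - 656511/927200 = -4400220511/927200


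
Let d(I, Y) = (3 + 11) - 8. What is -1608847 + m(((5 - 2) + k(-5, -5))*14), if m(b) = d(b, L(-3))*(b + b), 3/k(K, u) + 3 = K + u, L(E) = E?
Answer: -20908963/13 ≈ -1.6084e+6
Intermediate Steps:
d(I, Y) = 6 (d(I, Y) = 14 - 8 = 6)
k(K, u) = 3/(-3 + K + u) (k(K, u) = 3/(-3 + (K + u)) = 3/(-3 + K + u))
m(b) = 12*b (m(b) = 6*(b + b) = 6*(2*b) = 12*b)
-1608847 + m(((5 - 2) + k(-5, -5))*14) = -1608847 + 12*(((5 - 2) + 3/(-3 - 5 - 5))*14) = -1608847 + 12*((3 + 3/(-13))*14) = -1608847 + 12*((3 + 3*(-1/13))*14) = -1608847 + 12*((3 - 3/13)*14) = -1608847 + 12*((36/13)*14) = -1608847 + 12*(504/13) = -1608847 + 6048/13 = -20908963/13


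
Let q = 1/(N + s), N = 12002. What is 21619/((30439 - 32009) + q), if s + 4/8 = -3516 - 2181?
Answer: -272593971/19796128 ≈ -13.770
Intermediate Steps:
s = -11395/2 (s = -½ + (-3516 - 2181) = -½ - 5697 = -11395/2 ≈ -5697.5)
q = 2/12609 (q = 1/(12002 - 11395/2) = 1/(12609/2) = 2/12609 ≈ 0.00015862)
21619/((30439 - 32009) + q) = 21619/((30439 - 32009) + 2/12609) = 21619/(-1570 + 2/12609) = 21619/(-19796128/12609) = 21619*(-12609/19796128) = -272593971/19796128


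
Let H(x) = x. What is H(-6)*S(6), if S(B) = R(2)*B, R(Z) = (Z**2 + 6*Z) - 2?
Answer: -504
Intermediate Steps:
R(Z) = -2 + Z**2 + 6*Z
S(B) = 14*B (S(B) = (-2 + 2**2 + 6*2)*B = (-2 + 4 + 12)*B = 14*B)
H(-6)*S(6) = -84*6 = -6*84 = -504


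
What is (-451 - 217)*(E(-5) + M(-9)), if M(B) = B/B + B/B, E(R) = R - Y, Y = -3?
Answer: 0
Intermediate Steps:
E(R) = 3 + R (E(R) = R - 1*(-3) = R + 3 = 3 + R)
M(B) = 2 (M(B) = 1 + 1 = 2)
(-451 - 217)*(E(-5) + M(-9)) = (-451 - 217)*((3 - 5) + 2) = -668*(-2 + 2) = -668*0 = 0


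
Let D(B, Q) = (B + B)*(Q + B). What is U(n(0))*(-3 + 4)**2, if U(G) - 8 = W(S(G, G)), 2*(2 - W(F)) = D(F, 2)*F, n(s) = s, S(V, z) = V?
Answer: 10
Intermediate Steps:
D(B, Q) = 2*B*(B + Q) (D(B, Q) = (2*B)*(B + Q) = 2*B*(B + Q))
W(F) = 2 - F**2*(2 + F) (W(F) = 2 - 2*F*(F + 2)*F/2 = 2 - 2*F*(2 + F)*F/2 = 2 - F**2*(2 + F))
U(G) = 10 - G**2*(2 + G) (U(G) = 8 + (2 - G**2*(2 + G)) = 10 - G**2*(2 + G))
U(n(0))*(-3 + 4)**2 = (10 - 1*0**2*(2 + 0))*(-3 + 4)**2 = (10 - 1*0*2)*1**2 = (10 + 0)*1 = 10*1 = 10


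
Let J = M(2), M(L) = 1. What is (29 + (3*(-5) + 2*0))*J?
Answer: 14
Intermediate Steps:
J = 1
(29 + (3*(-5) + 2*0))*J = (29 + (3*(-5) + 2*0))*1 = (29 + (-15 + 0))*1 = (29 - 15)*1 = 14*1 = 14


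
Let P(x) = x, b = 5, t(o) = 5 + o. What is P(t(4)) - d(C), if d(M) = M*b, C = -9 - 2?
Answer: 64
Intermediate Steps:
C = -11
d(M) = 5*M (d(M) = M*5 = 5*M)
P(t(4)) - d(C) = (5 + 4) - 5*(-11) = 9 - 1*(-55) = 9 + 55 = 64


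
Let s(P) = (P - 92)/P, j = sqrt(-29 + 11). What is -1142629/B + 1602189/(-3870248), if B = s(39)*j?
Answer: -1602189/3870248 - 14854177*I*sqrt(2)/106 ≈ -0.41398 - 1.9818e+5*I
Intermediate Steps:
j = 3*I*sqrt(2) (j = sqrt(-18) = 3*I*sqrt(2) ≈ 4.2426*I)
s(P) = (-92 + P)/P
B = -53*I*sqrt(2)/13 (B = ((-92 + 39)/39)*(3*I*sqrt(2)) = ((1/39)*(-53))*(3*I*sqrt(2)) = -53*I*sqrt(2)/13 ≈ -5.7656*I)
-1142629/B + 1602189/(-3870248) = -1142629*13*I*sqrt(2)/106 + 1602189/(-3870248) = -14854177*I*sqrt(2)/106 + 1602189*(-1/3870248) = -14854177*I*sqrt(2)/106 - 1602189/3870248 = -1602189/3870248 - 14854177*I*sqrt(2)/106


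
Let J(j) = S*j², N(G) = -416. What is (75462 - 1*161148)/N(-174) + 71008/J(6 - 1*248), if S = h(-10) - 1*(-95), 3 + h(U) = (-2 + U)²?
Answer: 37009520521/179674352 ≈ 205.98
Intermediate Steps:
h(U) = -3 + (-2 + U)²
S = 236 (S = (-3 + (-2 - 10)²) - 1*(-95) = (-3 + (-12)²) + 95 = (-3 + 144) + 95 = 141 + 95 = 236)
J(j) = 236*j²
(75462 - 1*161148)/N(-174) + 71008/J(6 - 1*248) = (75462 - 1*161148)/(-416) + 71008/((236*(6 - 1*248)²)) = (75462 - 161148)*(-1/416) + 71008/((236*(6 - 248)²)) = -85686*(-1/416) + 71008/((236*(-242)²)) = 42843/208 + 71008/((236*58564)) = 42843/208 + 71008/13821104 = 42843/208 + 71008*(1/13821104) = 42843/208 + 4438/863819 = 37009520521/179674352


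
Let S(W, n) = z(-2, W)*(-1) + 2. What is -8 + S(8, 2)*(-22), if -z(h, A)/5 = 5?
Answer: -602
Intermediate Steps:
z(h, A) = -25 (z(h, A) = -5*5 = -25)
S(W, n) = 27 (S(W, n) = -25*(-1) + 2 = 25 + 2 = 27)
-8 + S(8, 2)*(-22) = -8 + 27*(-22) = -8 - 594 = -602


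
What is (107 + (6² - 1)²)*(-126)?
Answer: -167832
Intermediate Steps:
(107 + (6² - 1)²)*(-126) = (107 + (36 - 1)²)*(-126) = (107 + 35²)*(-126) = (107 + 1225)*(-126) = 1332*(-126) = -167832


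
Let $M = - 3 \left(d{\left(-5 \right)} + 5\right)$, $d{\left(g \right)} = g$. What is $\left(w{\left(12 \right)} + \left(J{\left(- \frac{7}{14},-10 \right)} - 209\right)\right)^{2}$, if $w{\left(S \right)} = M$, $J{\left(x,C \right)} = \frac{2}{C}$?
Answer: $\frac{1094116}{25} \approx 43765.0$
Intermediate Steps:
$M = 0$ ($M = - 3 \left(-5 + 5\right) = \left(-3\right) 0 = 0$)
$w{\left(S \right)} = 0$
$\left(w{\left(12 \right)} + \left(J{\left(- \frac{7}{14},-10 \right)} - 209\right)\right)^{2} = \left(0 - \left(209 - \frac{2}{-10}\right)\right)^{2} = \left(0 + \left(2 \left(- \frac{1}{10}\right) - 209\right)\right)^{2} = \left(0 - \frac{1046}{5}\right)^{2} = \left(- \frac{1046}{5}\right)^{2} = \frac{1094116}{25}$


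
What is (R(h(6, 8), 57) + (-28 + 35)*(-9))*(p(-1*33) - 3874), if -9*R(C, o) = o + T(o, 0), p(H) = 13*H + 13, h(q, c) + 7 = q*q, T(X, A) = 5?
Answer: 899470/3 ≈ 2.9982e+5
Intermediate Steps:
h(q, c) = -7 + q² (h(q, c) = -7 + q*q = -7 + q²)
p(H) = 13 + 13*H
R(C, o) = -5/9 - o/9 (R(C, o) = -(o + 5)/9 = -(5 + o)/9 = -5/9 - o/9)
(R(h(6, 8), 57) + (-28 + 35)*(-9))*(p(-1*33) - 3874) = ((-5/9 - ⅑*57) + (-28 + 35)*(-9))*((13 + 13*(-1*33)) - 3874) = ((-5/9 - 19/3) + 7*(-9))*((13 + 13*(-33)) - 3874) = (-62/9 - 63)*((13 - 429) - 3874) = -629*(-416 - 3874)/9 = -629/9*(-4290) = 899470/3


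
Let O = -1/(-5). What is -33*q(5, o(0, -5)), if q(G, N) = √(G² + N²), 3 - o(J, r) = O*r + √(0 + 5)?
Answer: -33*√(46 - 8*√5) ≈ -174.97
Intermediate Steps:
O = ⅕ (O = -1*(-⅕) = ⅕ ≈ 0.20000)
o(J, r) = 3 - √5 - r/5 (o(J, r) = 3 - (r/5 + √(0 + 5)) = 3 - (r/5 + √5) = 3 - (√5 + r/5) = 3 + (-√5 - r/5) = 3 - √5 - r/5)
-33*q(5, o(0, -5)) = -33*√(5² + (3 - √5 - ⅕*(-5))²) = -33*√(25 + (3 - √5 + 1)²) = -33*√(25 + (4 - √5)²)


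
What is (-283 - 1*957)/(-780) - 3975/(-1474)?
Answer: 246413/57486 ≈ 4.2865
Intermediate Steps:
(-283 - 1*957)/(-780) - 3975/(-1474) = (-283 - 957)*(-1/780) - 3975*(-1/1474) = -1240*(-1/780) + 3975/1474 = 62/39 + 3975/1474 = 246413/57486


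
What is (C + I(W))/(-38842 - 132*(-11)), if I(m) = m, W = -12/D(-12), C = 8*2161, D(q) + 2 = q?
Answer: -60511/130865 ≈ -0.46239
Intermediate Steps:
D(q) = -2 + q
C = 17288
W = 6/7 (W = -12/(-2 - 12) = -12/(-14) = -12*(-1/14) = 6/7 ≈ 0.85714)
(C + I(W))/(-38842 - 132*(-11)) = (17288 + 6/7)/(-38842 - 132*(-11)) = 121022/(7*(-38842 + 1452)) = (121022/7)/(-37390) = (121022/7)*(-1/37390) = -60511/130865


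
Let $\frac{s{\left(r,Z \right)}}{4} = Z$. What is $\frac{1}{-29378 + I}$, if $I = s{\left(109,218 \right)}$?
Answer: $- \frac{1}{28506} \approx -3.508 \cdot 10^{-5}$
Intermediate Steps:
$s{\left(r,Z \right)} = 4 Z$
$I = 872$ ($I = 4 \cdot 218 = 872$)
$\frac{1}{-29378 + I} = \frac{1}{-29378 + 872} = \frac{1}{-28506} = - \frac{1}{28506}$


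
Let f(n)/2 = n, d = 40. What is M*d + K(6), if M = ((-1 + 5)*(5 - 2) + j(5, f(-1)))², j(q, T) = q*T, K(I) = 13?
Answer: 173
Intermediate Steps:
f(n) = 2*n
j(q, T) = T*q
M = 4 (M = ((-1 + 5)*(5 - 2) + (2*(-1))*5)² = (4*3 - 2*5)² = (12 - 10)² = 2² = 4)
M*d + K(6) = 4*40 + 13 = 160 + 13 = 173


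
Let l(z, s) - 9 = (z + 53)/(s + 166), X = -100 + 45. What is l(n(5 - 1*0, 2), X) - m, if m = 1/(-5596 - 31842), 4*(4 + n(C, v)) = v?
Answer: 6542309/692603 ≈ 9.4460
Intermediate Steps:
n(C, v) = -4 + v/4
X = -55
l(z, s) = 9 + (53 + z)/(166 + s) (l(z, s) = 9 + (z + 53)/(s + 166) = 9 + (53 + z)/(166 + s))
m = -1/37438 (m = 1/(-37438) = -1/37438 ≈ -2.6711e-5)
l(n(5 - 1*0, 2), X) - m = (1547 + (-4 + (¼)*2) + 9*(-55))/(166 - 55) - 1*(-1/37438) = (1547 + (-4 + ½) - 495)/111 + 1/37438 = (1547 - 7/2 - 495)/111 + 1/37438 = (1/111)*(2097/2) + 1/37438 = 699/74 + 1/37438 = 6542309/692603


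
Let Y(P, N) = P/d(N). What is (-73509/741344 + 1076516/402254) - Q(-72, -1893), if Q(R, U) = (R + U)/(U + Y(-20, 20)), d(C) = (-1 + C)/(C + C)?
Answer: 8560899661129123/5482117602793696 ≈ 1.5616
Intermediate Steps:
d(C) = (-1 + C)/(2*C) (d(C) = (-1 + C)/((2*C)) = (-1 + C)*(1/(2*C)) = (-1 + C)/(2*C))
Y(P, N) = 2*N*P/(-1 + N) (Y(P, N) = P/(((-1 + N)/(2*N))) = P*(2*N/(-1 + N)) = 2*N*P/(-1 + N))
Q(R, U) = (R + U)/(-800/19 + U) (Q(R, U) = (R + U)/(U + 2*20*(-20)/(-1 + 20)) = (R + U)/(U + 2*20*(-20)/19) = (R + U)/(U + 2*20*(-20)*(1/19)) = (R + U)/(U - 800/19) = (R + U)/(-800/19 + U))
(-73509/741344 + 1076516/402254) - Q(-72, -1893) = (-73509/741344 + 1076516/402254) - 19*(-72 - 1893)/(-800 + 19*(-1893)) = (-73509*1/741344 + 1076516*(1/402254)) - 19*(-1965)/(-800 - 35967) = (-73509/741344 + 538258/201127) - 19*(-1965)/(-36767) = 384249694109/149104294688 - 19*(-1)*(-1965)/36767 = 384249694109/149104294688 - 1*37335/36767 = 384249694109/149104294688 - 37335/36767 = 8560899661129123/5482117602793696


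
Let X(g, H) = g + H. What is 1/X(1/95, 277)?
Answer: 95/26316 ≈ 0.0036100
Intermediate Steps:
X(g, H) = H + g
1/X(1/95, 277) = 1/(277 + 1/95) = 1/(26316/95) = 95/26316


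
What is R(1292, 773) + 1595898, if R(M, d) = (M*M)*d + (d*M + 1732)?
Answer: 1292937418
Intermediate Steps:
R(M, d) = 1732 + M*d + d*M² (R(M, d) = M²*d + (M*d + 1732) = d*M² + (1732 + M*d) = 1732 + M*d + d*M²)
R(1292, 773) + 1595898 = (1732 + 1292*773 + 773*1292²) + 1595898 = (1732 + 998716 + 773*1669264) + 1595898 = (1732 + 998716 + 1290341072) + 1595898 = 1291341520 + 1595898 = 1292937418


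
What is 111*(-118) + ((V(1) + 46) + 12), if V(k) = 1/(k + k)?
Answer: -26079/2 ≈ -13040.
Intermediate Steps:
V(k) = 1/(2*k)
111*(-118) + ((V(1) + 46) + 12) = 111*(-118) + (((1/2)/1 + 46) + 12) = -13098 + (((1/2)*1 + 46) + 12) = -13098 + ((1/2 + 46) + 12) = -13098 + (93/2 + 12) = -13098 + 117/2 = -26079/2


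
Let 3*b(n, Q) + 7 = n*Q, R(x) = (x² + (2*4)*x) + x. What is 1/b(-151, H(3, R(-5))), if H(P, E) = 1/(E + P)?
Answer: 51/32 ≈ 1.5938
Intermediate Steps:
R(x) = x² + 9*x (R(x) = (x² + 8*x) + x = x² + 9*x)
b(n, Q) = -7/3 + Q*n/3 (b(n, Q) = -7/3 + (n*Q)/3 = -7/3 + (Q*n)/3 = -7/3 + Q*n/3)
1/b(-151, H(3, R(-5))) = 1/(-7/3 + (⅓)*(-151)/(-5*(9 - 5) + 3)) = 1/(-7/3 + (⅓)*(-151)/(-5*4 + 3)) = 1/(-7/3 + (⅓)*(-151)/(-20 + 3)) = 1/(-7/3 + (⅓)*(-151)/(-17)) = 1/(-7/3 + (⅓)*(-1/17)*(-151)) = 1/(-7/3 + 151/51) = 1/(32/51) = 51/32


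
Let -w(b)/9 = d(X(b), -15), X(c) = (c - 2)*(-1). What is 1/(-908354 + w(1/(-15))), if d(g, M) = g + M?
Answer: -5/4541188 ≈ -1.1010e-6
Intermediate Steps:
X(c) = 2 - c (X(c) = (-2 + c)*(-1) = 2 - c)
d(g, M) = M + g
w(b) = 117 + 9*b (w(b) = -9*(-15 + (2 - b)) = -9*(-13 - b) = 117 + 9*b)
1/(-908354 + w(1/(-15))) = 1/(-908354 + (117 + 9/(-15))) = 1/(-908354 + (117 + 9*(-1/15))) = 1/(-908354 + (117 - ⅗)) = 1/(-908354 + 582/5) = 1/(-4541188/5) = -5/4541188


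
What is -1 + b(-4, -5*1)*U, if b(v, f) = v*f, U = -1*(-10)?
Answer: 199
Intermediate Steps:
U = 10
b(v, f) = f*v
-1 + b(-4, -5*1)*U = -1 + (-5*1*(-4))*10 = -1 - 5*(-4)*10 = -1 + 20*10 = -1 + 200 = 199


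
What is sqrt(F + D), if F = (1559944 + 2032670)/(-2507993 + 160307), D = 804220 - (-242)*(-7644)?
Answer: I*sqrt(160086739506741597)/391281 ≈ 1022.6*I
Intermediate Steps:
D = -1045628 (D = 804220 - 1*1849848 = 804220 - 1849848 = -1045628)
F = -598769/391281 (F = 3592614/(-2347686) = 3592614*(-1/2347686) = -598769/391281 ≈ -1.5303)
sqrt(F + D) = sqrt(-598769/391281 - 1045628) = sqrt(-409134968237/391281) = I*sqrt(160086739506741597)/391281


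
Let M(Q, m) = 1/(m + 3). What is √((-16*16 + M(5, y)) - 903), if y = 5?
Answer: I*√18542/4 ≈ 34.042*I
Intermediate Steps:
M(Q, m) = 1/(3 + m)
√((-16*16 + M(5, y)) - 903) = √((-16*16 + 1/(3 + 5)) - 903) = √((-256 + 1/8) - 903) = √((-256 + ⅛) - 903) = √(-2047/8 - 903) = √(-9271/8) = I*√18542/4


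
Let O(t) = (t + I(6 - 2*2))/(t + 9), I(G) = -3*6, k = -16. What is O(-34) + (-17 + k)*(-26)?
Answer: 21502/25 ≈ 860.08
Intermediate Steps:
I(G) = -18
O(t) = (-18 + t)/(9 + t) (O(t) = (t - 18)/(t + 9) = (-18 + t)/(9 + t))
O(-34) + (-17 + k)*(-26) = (-18 - 34)/(9 - 34) + (-17 - 16)*(-26) = -52/(-25) - 33*(-26) = -1/25*(-52) + 858 = 52/25 + 858 = 21502/25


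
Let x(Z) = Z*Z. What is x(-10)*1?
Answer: 100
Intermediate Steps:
x(Z) = Z**2
x(-10)*1 = (-10)**2*1 = 100*1 = 100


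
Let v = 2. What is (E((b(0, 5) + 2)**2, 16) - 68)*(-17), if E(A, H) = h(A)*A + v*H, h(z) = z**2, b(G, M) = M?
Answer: -1999421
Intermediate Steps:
E(A, H) = A**3 + 2*H (E(A, H) = A**2*A + 2*H = A**3 + 2*H)
(E((b(0, 5) + 2)**2, 16) - 68)*(-17) = ((((5 + 2)**2)**3 + 2*16) - 68)*(-17) = (((7**2)**3 + 32) - 68)*(-17) = ((49**3 + 32) - 68)*(-17) = ((117649 + 32) - 68)*(-17) = (117681 - 68)*(-17) = 117613*(-17) = -1999421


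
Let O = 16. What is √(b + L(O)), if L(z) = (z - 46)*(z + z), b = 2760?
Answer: 30*√2 ≈ 42.426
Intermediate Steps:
L(z) = 2*z*(-46 + z) (L(z) = (-46 + z)*(2*z) = 2*z*(-46 + z))
√(b + L(O)) = √(2760 + 2*16*(-46 + 16)) = √(2760 + 2*16*(-30)) = √(2760 - 960) = √1800 = 30*√2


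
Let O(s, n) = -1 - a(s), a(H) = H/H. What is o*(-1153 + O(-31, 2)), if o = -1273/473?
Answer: 133665/43 ≈ 3108.5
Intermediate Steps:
a(H) = 1
O(s, n) = -2 (O(s, n) = -1 - 1*1 = -1 - 1 = -2)
o = -1273/473 (o = -1273*1/473 = -1273/473 ≈ -2.6913)
o*(-1153 + O(-31, 2)) = -1273*(-1153 - 2)/473 = -1273/473*(-1155) = 133665/43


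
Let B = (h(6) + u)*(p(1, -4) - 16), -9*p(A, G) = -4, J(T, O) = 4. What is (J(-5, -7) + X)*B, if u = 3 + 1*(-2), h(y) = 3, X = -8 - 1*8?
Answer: 2240/3 ≈ 746.67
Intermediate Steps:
X = -16 (X = -8 - 8 = -16)
p(A, G) = 4/9 (p(A, G) = -⅑*(-4) = 4/9)
u = 1 (u = 3 - 2 = 1)
B = -560/9 (B = (3 + 1)*(4/9 - 16) = 4*(-140/9) = -560/9 ≈ -62.222)
(J(-5, -7) + X)*B = (4 - 16)*(-560/9) = -12*(-560/9) = 2240/3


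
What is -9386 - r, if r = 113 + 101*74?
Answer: -16973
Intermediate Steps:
r = 7587 (r = 113 + 7474 = 7587)
-9386 - r = -9386 - 1*7587 = -9386 - 7587 = -16973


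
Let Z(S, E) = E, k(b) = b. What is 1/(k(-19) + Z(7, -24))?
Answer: -1/43 ≈ -0.023256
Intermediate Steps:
1/(k(-19) + Z(7, -24)) = 1/(-19 - 24) = 1/(-43) = -1/43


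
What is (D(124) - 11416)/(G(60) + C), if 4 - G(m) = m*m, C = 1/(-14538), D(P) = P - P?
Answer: 165965808/52278649 ≈ 3.1746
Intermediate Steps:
D(P) = 0
C = -1/14538 ≈ -6.8785e-5
G(m) = 4 - m² (G(m) = 4 - m*m = 4 - m²)
(D(124) - 11416)/(G(60) + C) = (0 - 11416)/((4 - 1*60²) - 1/14538) = -11416/((4 - 1*3600) - 1/14538) = -11416/((4 - 3600) - 1/14538) = -11416/(-3596 - 1/14538) = -11416/(-52278649/14538) = -11416*(-14538/52278649) = 165965808/52278649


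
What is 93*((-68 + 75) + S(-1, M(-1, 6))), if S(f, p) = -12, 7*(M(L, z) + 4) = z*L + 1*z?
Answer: -465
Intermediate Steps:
M(L, z) = -4 + z/7 + L*z/7 (M(L, z) = -4 + (z*L + 1*z)/7 = -4 + (L*z + z)/7 = -4 + (z + L*z)/7 = -4 + (z/7 + L*z/7) = -4 + z/7 + L*z/7)
93*((-68 + 75) + S(-1, M(-1, 6))) = 93*((-68 + 75) - 12) = 93*(7 - 12) = 93*(-5) = -465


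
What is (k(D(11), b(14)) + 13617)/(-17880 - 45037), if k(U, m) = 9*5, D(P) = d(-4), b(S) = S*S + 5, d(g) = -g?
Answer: -13662/62917 ≈ -0.21714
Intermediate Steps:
b(S) = 5 + S² (b(S) = S² + 5 = 5 + S²)
D(P) = 4 (D(P) = -1*(-4) = 4)
k(U, m) = 45
(k(D(11), b(14)) + 13617)/(-17880 - 45037) = (45 + 13617)/(-17880 - 45037) = 13662/(-62917) = 13662*(-1/62917) = -13662/62917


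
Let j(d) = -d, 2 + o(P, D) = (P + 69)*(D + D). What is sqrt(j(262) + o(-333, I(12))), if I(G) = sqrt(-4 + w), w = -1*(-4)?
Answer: 2*I*sqrt(66) ≈ 16.248*I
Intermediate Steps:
w = 4
I(G) = 0 (I(G) = sqrt(-4 + 4) = sqrt(0) = 0)
o(P, D) = -2 + 2*D*(69 + P) (o(P, D) = -2 + (P + 69)*(D + D) = -2 + (69 + P)*(2*D) = -2 + 2*D*(69 + P))
sqrt(j(262) + o(-333, I(12))) = sqrt(-1*262 + (-2 + 138*0 + 2*0*(-333))) = sqrt(-262 + (-2 + 0 + 0)) = sqrt(-262 - 2) = sqrt(-264) = 2*I*sqrt(66)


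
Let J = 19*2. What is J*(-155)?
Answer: -5890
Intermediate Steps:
J = 38
J*(-155) = 38*(-155) = -5890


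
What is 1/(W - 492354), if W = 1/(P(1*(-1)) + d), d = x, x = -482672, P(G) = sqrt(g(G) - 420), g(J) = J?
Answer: -114704824102984442/56475378966638447446357 + I*sqrt(421)/56475378966638447446357 ≈ -2.0311e-6 + 3.6331e-22*I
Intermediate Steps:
P(G) = sqrt(-420 + G) (P(G) = sqrt(G - 420) = sqrt(-420 + G))
d = -482672
W = 1/(-482672 + I*sqrt(421)) (W = 1/(sqrt(-420 + 1*(-1)) - 482672) = 1/(sqrt(-420 - 1) - 482672) = 1/(sqrt(-421) - 482672) = 1/(I*sqrt(421) - 482672) = 1/(-482672 + I*sqrt(421)) ≈ -2.0718e-6 - 8.8e-11*I)
1/(W - 492354) = 1/((-482672/232972260005 - I*sqrt(421)/232972260005) - 492354) = 1/(-114704824102984442/232972260005 - I*sqrt(421)/232972260005)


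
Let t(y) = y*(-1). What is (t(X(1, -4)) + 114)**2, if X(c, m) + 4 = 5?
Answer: 12769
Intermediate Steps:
X(c, m) = 1 (X(c, m) = -4 + 5 = 1)
t(y) = -y
(t(X(1, -4)) + 114)**2 = (-1*1 + 114)**2 = (-1 + 114)**2 = 113**2 = 12769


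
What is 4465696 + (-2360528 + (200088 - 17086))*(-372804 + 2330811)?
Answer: -4263606684986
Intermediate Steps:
4465696 + (-2360528 + (200088 - 17086))*(-372804 + 2330811) = 4465696 + (-2360528 + 183002)*1958007 = 4465696 - 2177526*1958007 = 4465696 - 4263611150682 = -4263606684986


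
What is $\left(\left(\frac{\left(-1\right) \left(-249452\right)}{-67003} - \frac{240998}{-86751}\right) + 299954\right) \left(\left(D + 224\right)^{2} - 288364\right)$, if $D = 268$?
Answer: $- \frac{80724064108763055200}{5812577253} \approx -1.3888 \cdot 10^{10}$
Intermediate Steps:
$\left(\left(\frac{\left(-1\right) \left(-249452\right)}{-67003} - \frac{240998}{-86751}\right) + 299954\right) \left(\left(D + 224\right)^{2} - 288364\right) = \left(\left(\frac{\left(-1\right) \left(-249452\right)}{-67003} - \frac{240998}{-86751}\right) + 299954\right) \left(\left(268 + 224\right)^{2} - 288364\right) = \left(\left(249452 \left(- \frac{1}{67003}\right) - - \frac{240998}{86751}\right) + 299954\right) \left(492^{2} - 288364\right) = \left(\left(- \frac{249452}{67003} + \frac{240998}{86751}\right) + 299954\right) \left(242064 - 288364\right) = \left(- \frac{5492621458}{5812577253} + 299954\right) \left(-46300\right) = \frac{1743500304724904}{5812577253} \left(-46300\right) = - \frac{80724064108763055200}{5812577253}$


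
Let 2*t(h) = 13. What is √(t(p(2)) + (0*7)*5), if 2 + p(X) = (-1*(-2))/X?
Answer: √26/2 ≈ 2.5495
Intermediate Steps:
p(X) = -2 + 2/X (p(X) = -2 + (-1*(-2))/X = -2 + 2/X)
t(h) = 13/2 (t(h) = (½)*13 = 13/2)
√(t(p(2)) + (0*7)*5) = √(13/2 + (0*7)*5) = √(13/2 + 0*5) = √(13/2 + 0) = √(13/2) = √26/2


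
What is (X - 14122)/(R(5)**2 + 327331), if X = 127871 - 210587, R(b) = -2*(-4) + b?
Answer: -48419/163750 ≈ -0.29569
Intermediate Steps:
R(b) = 8 + b
X = -82716
(X - 14122)/(R(5)**2 + 327331) = (-82716 - 14122)/((8 + 5)**2 + 327331) = -96838/(13**2 + 327331) = -96838/(169 + 327331) = -96838/327500 = -96838*1/327500 = -48419/163750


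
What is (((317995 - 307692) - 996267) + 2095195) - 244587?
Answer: 864644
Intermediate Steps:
(((317995 - 307692) - 996267) + 2095195) - 244587 = ((10303 - 996267) + 2095195) - 244587 = (-985964 + 2095195) - 244587 = 1109231 - 244587 = 864644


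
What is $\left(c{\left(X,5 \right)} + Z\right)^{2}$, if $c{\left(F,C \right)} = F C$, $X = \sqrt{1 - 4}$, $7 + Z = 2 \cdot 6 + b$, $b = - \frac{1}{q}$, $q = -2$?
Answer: $- \frac{179}{4} + 55 i \sqrt{3} \approx -44.75 + 95.263 i$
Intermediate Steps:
$b = \frac{1}{2}$ ($b = - \frac{1}{-2} = \left(-1\right) \left(- \frac{1}{2}\right) = \frac{1}{2} \approx 0.5$)
$Z = \frac{11}{2}$ ($Z = -7 + \left(2 \cdot 6 + \frac{1}{2}\right) = -7 + \left(12 + \frac{1}{2}\right) = -7 + \frac{25}{2} = \frac{11}{2} \approx 5.5$)
$X = i \sqrt{3}$ ($X = \sqrt{-3} = i \sqrt{3} \approx 1.732 i$)
$c{\left(F,C \right)} = C F$
$\left(c{\left(X,5 \right)} + Z\right)^{2} = \left(5 i \sqrt{3} + \frac{11}{2}\right)^{2} = \left(\frac{11}{2} + 5 i \sqrt{3}\right)^{2}$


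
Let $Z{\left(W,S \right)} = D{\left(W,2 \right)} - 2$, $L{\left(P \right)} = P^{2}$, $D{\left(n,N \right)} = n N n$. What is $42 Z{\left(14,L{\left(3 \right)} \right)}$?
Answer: $16380$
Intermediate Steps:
$D{\left(n,N \right)} = N n^{2}$ ($D{\left(n,N \right)} = N n n = N n^{2}$)
$Z{\left(W,S \right)} = -2 + 2 W^{2}$ ($Z{\left(W,S \right)} = 2 W^{2} - 2 = -2 + 2 W^{2}$)
$42 Z{\left(14,L{\left(3 \right)} \right)} = 42 \left(-2 + 2 \cdot 14^{2}\right) = 42 \left(-2 + 2 \cdot 196\right) = 42 \left(-2 + 392\right) = 42 \cdot 390 = 16380$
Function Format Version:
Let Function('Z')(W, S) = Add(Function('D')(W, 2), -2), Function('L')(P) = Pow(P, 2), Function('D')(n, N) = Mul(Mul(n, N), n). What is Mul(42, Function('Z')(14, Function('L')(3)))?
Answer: 16380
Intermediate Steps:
Function('D')(n, N) = Mul(N, Pow(n, 2)) (Function('D')(n, N) = Mul(Mul(N, n), n) = Mul(N, Pow(n, 2)))
Function('Z')(W, S) = Add(-2, Mul(2, Pow(W, 2))) (Function('Z')(W, S) = Add(Mul(2, Pow(W, 2)), -2) = Add(-2, Mul(2, Pow(W, 2))))
Mul(42, Function('Z')(14, Function('L')(3))) = Mul(42, Add(-2, Mul(2, Pow(14, 2)))) = Mul(42, Add(-2, Mul(2, 196))) = Mul(42, Add(-2, 392)) = Mul(42, 390) = 16380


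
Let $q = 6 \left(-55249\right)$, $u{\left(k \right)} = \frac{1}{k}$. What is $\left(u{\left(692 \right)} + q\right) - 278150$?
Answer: $- \frac{421873647}{692} \approx -6.0964 \cdot 10^{5}$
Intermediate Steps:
$q = -331494$
$\left(u{\left(692 \right)} + q\right) - 278150 = \left(\frac{1}{692} - 331494\right) - 278150 = - \frac{229393847}{692} - 278150 = - \frac{421873647}{692}$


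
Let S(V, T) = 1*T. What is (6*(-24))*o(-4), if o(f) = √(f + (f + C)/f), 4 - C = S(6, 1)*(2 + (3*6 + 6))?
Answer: -72*√10 ≈ -227.68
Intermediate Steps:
S(V, T) = T
C = -22 (C = 4 - (2 + (3*6 + 6)) = 4 - (2 + (18 + 6)) = 4 - (2 + 24) = 4 - 26 = -22)
o(f) = √(f + (-22 + f)/f) (o(f) = √(f + (f - 22)/f) = √(f + (-22 + f)/f))
(6*(-24))*o(-4) = (6*(-24))*√(1 - 4 - 22/(-4)) = -144*√(1 - 4 - 22*(-¼)) = -144*√(1 - 4 + 11/2) = -72*√10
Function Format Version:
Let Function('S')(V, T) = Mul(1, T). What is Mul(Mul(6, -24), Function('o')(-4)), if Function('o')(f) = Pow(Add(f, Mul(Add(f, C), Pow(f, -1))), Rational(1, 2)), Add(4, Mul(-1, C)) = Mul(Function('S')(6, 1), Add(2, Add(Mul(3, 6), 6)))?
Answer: Mul(-72, Pow(10, Rational(1, 2))) ≈ -227.68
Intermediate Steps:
Function('S')(V, T) = T
C = -22 (C = Add(4, Mul(-1, Mul(1, Add(2, Add(Mul(3, 6), 6))))) = Add(4, Mul(-1, Mul(1, Add(2, Add(18, 6))))) = Add(4, Mul(-1, Mul(1, Add(2, 24)))) = Add(4, Mul(-1, Mul(1, 26))) = Add(4, Mul(-1, 26)) = Add(4, -26) = -22)
Function('o')(f) = Pow(Add(f, Mul(Pow(f, -1), Add(-22, f))), Rational(1, 2)) (Function('o')(f) = Pow(Add(f, Mul(Add(f, -22), Pow(f, -1))), Rational(1, 2)) = Pow(Add(f, Mul(Add(-22, f), Pow(f, -1))), Rational(1, 2)) = Pow(Add(f, Mul(Pow(f, -1), Add(-22, f))), Rational(1, 2)))
Mul(Mul(6, -24), Function('o')(-4)) = Mul(Mul(6, -24), Pow(Add(1, -4, Mul(-22, Pow(-4, -1))), Rational(1, 2))) = Mul(-144, Pow(Add(1, -4, Mul(-22, Rational(-1, 4))), Rational(1, 2))) = Mul(-144, Pow(Add(1, -4, Rational(11, 2)), Rational(1, 2))) = Mul(-144, Pow(Rational(5, 2), Rational(1, 2))) = Mul(-144, Mul(Rational(1, 2), Pow(10, Rational(1, 2)))) = Mul(-72, Pow(10, Rational(1, 2)))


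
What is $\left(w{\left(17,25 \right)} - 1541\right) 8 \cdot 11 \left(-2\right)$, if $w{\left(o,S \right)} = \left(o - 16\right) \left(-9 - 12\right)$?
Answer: $274912$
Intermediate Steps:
$w{\left(o,S \right)} = 336 - 21 o$ ($w{\left(o,S \right)} = \left(-16 + o\right) \left(-21\right) = 336 - 21 o$)
$\left(w{\left(17,25 \right)} - 1541\right) 8 \cdot 11 \left(-2\right) = \left(\left(336 - 357\right) - 1541\right) 8 \cdot 11 \left(-2\right) = \left(\left(336 - 357\right) - 1541\right) 88 \left(-2\right) = \left(-21 - 1541\right) \left(-176\right) = \left(-1562\right) \left(-176\right) = 274912$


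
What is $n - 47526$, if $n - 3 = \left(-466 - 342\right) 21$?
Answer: $-64491$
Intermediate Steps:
$n = -16965$ ($n = 3 + \left(-466 - 342\right) 21 = 3 - 16968 = -16965$)
$n - 47526 = -16965 - 47526 = -64491$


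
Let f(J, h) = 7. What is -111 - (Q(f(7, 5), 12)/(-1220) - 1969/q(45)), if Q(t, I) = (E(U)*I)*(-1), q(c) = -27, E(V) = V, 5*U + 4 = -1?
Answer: -1514549/8235 ≈ -183.92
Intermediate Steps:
U = -1 (U = -⅘ + (⅕)*(-1) = -⅘ - ⅕ = -1)
Q(t, I) = I (Q(t, I) = -I*(-1) = I)
-111 - (Q(f(7, 5), 12)/(-1220) - 1969/q(45)) = -111 - (12/(-1220) - 1969/(-27)) = -111 - (12*(-1/1220) - 1969*(-1/27)) = -111 - (-3/305 + 1969/27) = -111 - 1*600464/8235 = -111 - 600464/8235 = -1514549/8235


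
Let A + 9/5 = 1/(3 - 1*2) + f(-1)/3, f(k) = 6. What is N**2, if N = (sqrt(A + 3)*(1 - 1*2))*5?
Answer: 105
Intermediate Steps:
A = 6/5 (A = -9/5 + (1/(3 - 1*2) + 6/3) = -9/5 + (1/(3 - 2) + 6*(1/3)) = -9/5 + (1/1 + 2) = -9/5 + (1*1 + 2) = -9/5 + (1 + 2) = -9/5 + 3 = 6/5 ≈ 1.2000)
N = -sqrt(105) (N = (sqrt(6/5 + 3)*(1 - 1*2))*5 = (sqrt(21/5)*(1 - 2))*5 = ((sqrt(105)/5)*(-1))*5 = -sqrt(105)/5*5 = -sqrt(105) ≈ -10.247)
N**2 = (-sqrt(105))**2 = 105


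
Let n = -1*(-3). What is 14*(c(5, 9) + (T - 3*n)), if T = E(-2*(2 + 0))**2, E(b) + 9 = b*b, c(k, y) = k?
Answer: 630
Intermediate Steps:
E(b) = -9 + b**2 (E(b) = -9 + b*b = -9 + b**2)
n = 3
T = 49 (T = (-9 + (-2*(2 + 0))**2)**2 = (-9 + (-2*2)**2)**2 = (-9 + (-4)**2)**2 = (-9 + 16)**2 = 7**2 = 49)
14*(c(5, 9) + (T - 3*n)) = 14*(5 + (49 - 3*3)) = 14*(5 + (49 - 9)) = 14*(5 + 40) = 14*45 = 630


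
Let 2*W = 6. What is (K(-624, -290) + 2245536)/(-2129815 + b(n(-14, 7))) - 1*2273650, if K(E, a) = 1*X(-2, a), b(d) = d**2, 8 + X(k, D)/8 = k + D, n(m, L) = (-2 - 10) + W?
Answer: -2421135976118/1064867 ≈ -2.2737e+6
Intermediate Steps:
W = 3 (W = (1/2)*6 = 3)
n(m, L) = -9 (n(m, L) = (-2 - 10) + 3 = -12 + 3 = -9)
X(k, D) = -64 + 8*D + 8*k (X(k, D) = -64 + 8*(k + D) = -64 + 8*(D + k) = -64 + (8*D + 8*k) = -64 + 8*D + 8*k)
K(E, a) = -80 + 8*a (K(E, a) = 1*(-64 + 8*a + 8*(-2)) = 1*(-64 + 8*a - 16) = 1*(-80 + 8*a) = -80 + 8*a)
(K(-624, -290) + 2245536)/(-2129815 + b(n(-14, 7))) - 1*2273650 = ((-80 + 8*(-290)) + 2245536)/(-2129815 + (-9)**2) - 1*2273650 = ((-80 - 2320) + 2245536)/(-2129815 + 81) - 2273650 = (-2400 + 2245536)/(-2129734) - 2273650 = 2243136*(-1/2129734) - 2273650 = -1121568/1064867 - 2273650 = -2421135976118/1064867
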